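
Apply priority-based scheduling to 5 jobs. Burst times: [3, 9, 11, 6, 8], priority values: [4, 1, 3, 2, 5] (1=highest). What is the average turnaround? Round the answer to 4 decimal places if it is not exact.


Sort by priority (ascending = highest first):
Order: [(1, 9), (2, 6), (3, 11), (4, 3), (5, 8)]
Completion times:
  Priority 1, burst=9, C=9
  Priority 2, burst=6, C=15
  Priority 3, burst=11, C=26
  Priority 4, burst=3, C=29
  Priority 5, burst=8, C=37
Average turnaround = 116/5 = 23.2

23.2


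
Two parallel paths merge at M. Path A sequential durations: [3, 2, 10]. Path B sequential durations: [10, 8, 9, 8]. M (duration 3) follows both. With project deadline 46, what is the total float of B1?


Forward pass: ES(B1) = sum of predecessors on chain B = 0
EF = ES + duration = 0 + 10 = 10
Backward pass: LF(M) = deadline = 46; LS(M) = 46 - 3 = 43
LF(B1) = LS(M) - sum(successors on chain B) = 43 - 25 = 18
LS = LF - duration = 18 - 10 = 8
Total float = LS - ES = 8 - 0 = 8

8


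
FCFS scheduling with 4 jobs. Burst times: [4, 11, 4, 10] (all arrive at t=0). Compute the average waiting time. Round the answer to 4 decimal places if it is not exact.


FCFS order (as given): [4, 11, 4, 10]
Waiting times:
  Job 1: wait = 0
  Job 2: wait = 4
  Job 3: wait = 15
  Job 4: wait = 19
Sum of waiting times = 38
Average waiting time = 38/4 = 9.5

9.5


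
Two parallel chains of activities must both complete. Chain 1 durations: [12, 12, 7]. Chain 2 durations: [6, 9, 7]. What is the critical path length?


Path A total = 12 + 12 + 7 = 31
Path B total = 6 + 9 + 7 = 22
Critical path = longest path = max(31, 22) = 31

31


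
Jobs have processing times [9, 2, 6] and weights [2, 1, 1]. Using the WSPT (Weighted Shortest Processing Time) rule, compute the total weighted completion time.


Compute p/w ratios and sort ascending (WSPT): [(2, 1), (9, 2), (6, 1)]
Compute weighted completion times:
  Job (p=2,w=1): C=2, w*C=1*2=2
  Job (p=9,w=2): C=11, w*C=2*11=22
  Job (p=6,w=1): C=17, w*C=1*17=17
Total weighted completion time = 41

41


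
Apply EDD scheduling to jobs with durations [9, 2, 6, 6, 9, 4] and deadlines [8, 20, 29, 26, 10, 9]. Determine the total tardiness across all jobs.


Sort by due date (EDD order): [(9, 8), (4, 9), (9, 10), (2, 20), (6, 26), (6, 29)]
Compute completion times and tardiness:
  Job 1: p=9, d=8, C=9, tardiness=max(0,9-8)=1
  Job 2: p=4, d=9, C=13, tardiness=max(0,13-9)=4
  Job 3: p=9, d=10, C=22, tardiness=max(0,22-10)=12
  Job 4: p=2, d=20, C=24, tardiness=max(0,24-20)=4
  Job 5: p=6, d=26, C=30, tardiness=max(0,30-26)=4
  Job 6: p=6, d=29, C=36, tardiness=max(0,36-29)=7
Total tardiness = 32

32


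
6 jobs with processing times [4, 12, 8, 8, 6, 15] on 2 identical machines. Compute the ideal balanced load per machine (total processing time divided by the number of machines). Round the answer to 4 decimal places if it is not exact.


Total processing time = 4 + 12 + 8 + 8 + 6 + 15 = 53
Number of machines = 2
Ideal balanced load = 53 / 2 = 26.5

26.5


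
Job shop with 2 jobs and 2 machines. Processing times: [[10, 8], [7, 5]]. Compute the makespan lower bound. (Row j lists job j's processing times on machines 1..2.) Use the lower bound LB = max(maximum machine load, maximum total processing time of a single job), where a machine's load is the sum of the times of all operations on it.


Machine loads:
  Machine 1: 10 + 7 = 17
  Machine 2: 8 + 5 = 13
Max machine load = 17
Job totals:
  Job 1: 18
  Job 2: 12
Max job total = 18
Lower bound = max(17, 18) = 18

18


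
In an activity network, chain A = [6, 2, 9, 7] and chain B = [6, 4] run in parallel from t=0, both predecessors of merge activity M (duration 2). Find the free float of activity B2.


ES(B2) = sum of predecessors on chain B = 6
EF(B2) = ES + duration = 6 + 4 = 10
Successor of B2 is M. ES(M) = max(sum(A), sum(B)) = max(24, 10) = 24
Free float = ES(successor) - EF(current) = 24 - 10 = 14

14


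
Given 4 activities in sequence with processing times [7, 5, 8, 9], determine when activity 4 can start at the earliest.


Activity 4 starts after activities 1 through 3 complete.
Predecessor durations: [7, 5, 8]
ES = 7 + 5 + 8 = 20

20


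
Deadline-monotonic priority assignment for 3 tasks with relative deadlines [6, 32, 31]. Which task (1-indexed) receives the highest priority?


Sort tasks by relative deadline (ascending):
  Task 1: deadline = 6
  Task 3: deadline = 31
  Task 2: deadline = 32
Priority order (highest first): [1, 3, 2]
Highest priority task = 1

1


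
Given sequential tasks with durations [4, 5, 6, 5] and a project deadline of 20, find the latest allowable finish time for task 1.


LF(activity 1) = deadline - sum of successor durations
Successors: activities 2 through 4 with durations [5, 6, 5]
Sum of successor durations = 16
LF = 20 - 16 = 4

4


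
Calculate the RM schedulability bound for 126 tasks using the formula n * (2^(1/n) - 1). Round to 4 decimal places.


Compute 2^(1/126) = 1.0055163273
Subtract 1: 1.0055163273 - 1 = 0.0055163273
Multiply by n: 126 * 0.0055163273 = 0.6950572398
Round to 4 dp: 0.6951

0.6951


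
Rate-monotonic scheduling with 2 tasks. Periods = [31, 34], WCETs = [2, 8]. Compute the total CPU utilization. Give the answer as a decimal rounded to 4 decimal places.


Compute individual utilizations (exact fractions):
  Task 1: C/T = 2/31 (approx. 0.0645)
  Task 2: C/T = 8/34 = 4/17 (approx. 0.2353)
Total utilization U = 2/31 + 4/17 = 158/527
Rounded to 4 decimal places: U = 0.2998
RM (Liu & Layland) bound for 2 tasks = 0.828427; compare with U = 158/527 (approx. 0.299810)
U <= bound, so schedulable by RM sufficient condition.

0.2998


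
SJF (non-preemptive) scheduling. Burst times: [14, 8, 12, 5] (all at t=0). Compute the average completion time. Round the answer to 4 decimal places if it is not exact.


SJF order (ascending): [5, 8, 12, 14]
Completion times:
  Job 1: burst=5, C=5
  Job 2: burst=8, C=13
  Job 3: burst=12, C=25
  Job 4: burst=14, C=39
Average completion = 82/4 = 20.5

20.5


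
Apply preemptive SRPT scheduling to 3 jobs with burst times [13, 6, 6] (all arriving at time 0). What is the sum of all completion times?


Since all jobs arrive at t=0, SRPT equals SPT ordering.
SPT order: [6, 6, 13]
Completion times:
  Job 1: p=6, C=6
  Job 2: p=6, C=12
  Job 3: p=13, C=25
Total completion time = 6 + 12 + 25 = 43

43


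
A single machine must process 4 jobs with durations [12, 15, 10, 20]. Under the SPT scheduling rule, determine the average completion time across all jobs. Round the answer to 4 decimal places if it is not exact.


Sort jobs by processing time (SPT order): [10, 12, 15, 20]
Compute completion times sequentially:
  Job 1: processing = 10, completes at 10
  Job 2: processing = 12, completes at 22
  Job 3: processing = 15, completes at 37
  Job 4: processing = 20, completes at 57
Sum of completion times = 126
Average completion time = 126/4 = 31.5

31.5


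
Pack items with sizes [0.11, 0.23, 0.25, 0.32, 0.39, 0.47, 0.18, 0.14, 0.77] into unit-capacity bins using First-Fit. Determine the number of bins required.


Place items sequentially using First-Fit:
  Item 0.11 -> new Bin 1
  Item 0.23 -> Bin 1 (now 0.34)
  Item 0.25 -> Bin 1 (now 0.59)
  Item 0.32 -> Bin 1 (now 0.91)
  Item 0.39 -> new Bin 2
  Item 0.47 -> Bin 2 (now 0.86)
  Item 0.18 -> new Bin 3
  Item 0.14 -> Bin 2 (now 1.0)
  Item 0.77 -> Bin 3 (now 0.95)
Total bins used = 3

3


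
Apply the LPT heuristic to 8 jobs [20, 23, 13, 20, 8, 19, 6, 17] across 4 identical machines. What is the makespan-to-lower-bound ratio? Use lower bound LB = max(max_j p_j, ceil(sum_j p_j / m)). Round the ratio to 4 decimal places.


LPT order: [23, 20, 20, 19, 17, 13, 8, 6]
Machine loads after assignment: [29, 33, 28, 36]
LPT makespan = 36
Lower bound = max(max_job, ceil(total/4)) = max(23, 32) = 32
Ratio = 36 / 32 = 1.125

1.125


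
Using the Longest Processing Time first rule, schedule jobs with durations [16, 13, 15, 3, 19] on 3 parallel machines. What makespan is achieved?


Sort jobs in decreasing order (LPT): [19, 16, 15, 13, 3]
Assign each job to the least loaded machine:
  Machine 1: jobs [19], load = 19
  Machine 2: jobs [16, 3], load = 19
  Machine 3: jobs [15, 13], load = 28
Makespan = max load = 28

28


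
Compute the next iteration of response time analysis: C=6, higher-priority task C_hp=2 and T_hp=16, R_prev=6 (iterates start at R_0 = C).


R_next = C + ceil(R_prev / T_hp) * C_hp
ceil(6 / 16) = ceil(0.375) = 1
Interference = 1 * 2 = 2
R_next = 6 + 2 = 8

8


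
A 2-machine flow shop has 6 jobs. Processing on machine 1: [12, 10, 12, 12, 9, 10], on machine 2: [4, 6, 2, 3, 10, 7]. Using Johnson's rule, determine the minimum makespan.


Apply Johnson's rule:
  Group 1 (a <= b): [(5, 9, 10)]
  Group 2 (a > b): [(6, 10, 7), (2, 10, 6), (1, 12, 4), (4, 12, 3), (3, 12, 2)]
Optimal job order: [5, 6, 2, 1, 4, 3]
Schedule:
  Job 5: M1 done at 9, M2 done at 19
  Job 6: M1 done at 19, M2 done at 26
  Job 2: M1 done at 29, M2 done at 35
  Job 1: M1 done at 41, M2 done at 45
  Job 4: M1 done at 53, M2 done at 56
  Job 3: M1 done at 65, M2 done at 67
Makespan = 67

67


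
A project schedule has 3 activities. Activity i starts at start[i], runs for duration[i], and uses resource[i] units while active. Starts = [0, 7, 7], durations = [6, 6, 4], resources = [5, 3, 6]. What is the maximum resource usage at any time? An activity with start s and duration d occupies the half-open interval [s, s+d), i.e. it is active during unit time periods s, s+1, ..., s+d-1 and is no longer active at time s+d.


Each activity i is active on [start_i, start_i + duration_i).
Compute total resource usage per time slot:
  t=0: active resources = [5], total = 5
  t=1: active resources = [5], total = 5
  t=2: active resources = [5], total = 5
  t=3: active resources = [5], total = 5
  t=4: active resources = [5], total = 5
  t=5: active resources = [5], total = 5
  t=6: active resources = [], total = 0
  t=7: active resources = [3, 6], total = 9
  t=8: active resources = [3, 6], total = 9
  t=9: active resources = [3, 6], total = 9
  t=10: active resources = [3, 6], total = 9
  t=11: active resources = [3], total = 3
  t=12: active resources = [3], total = 3
Peak resource demand = 9

9


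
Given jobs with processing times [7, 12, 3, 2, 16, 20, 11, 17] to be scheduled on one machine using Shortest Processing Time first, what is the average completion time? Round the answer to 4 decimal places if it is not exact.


Sort jobs by processing time (SPT order): [2, 3, 7, 11, 12, 16, 17, 20]
Compute completion times sequentially:
  Job 1: processing = 2, completes at 2
  Job 2: processing = 3, completes at 5
  Job 3: processing = 7, completes at 12
  Job 4: processing = 11, completes at 23
  Job 5: processing = 12, completes at 35
  Job 6: processing = 16, completes at 51
  Job 7: processing = 17, completes at 68
  Job 8: processing = 20, completes at 88
Sum of completion times = 284
Average completion time = 284/8 = 35.5

35.5


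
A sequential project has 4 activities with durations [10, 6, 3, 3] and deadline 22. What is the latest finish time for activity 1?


LF(activity 1) = deadline - sum of successor durations
Successors: activities 2 through 4 with durations [6, 3, 3]
Sum of successor durations = 12
LF = 22 - 12 = 10

10


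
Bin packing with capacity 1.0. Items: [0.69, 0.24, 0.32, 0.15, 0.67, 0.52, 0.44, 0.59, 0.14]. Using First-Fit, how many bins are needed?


Place items sequentially using First-Fit:
  Item 0.69 -> new Bin 1
  Item 0.24 -> Bin 1 (now 0.93)
  Item 0.32 -> new Bin 2
  Item 0.15 -> Bin 2 (now 0.47)
  Item 0.67 -> new Bin 3
  Item 0.52 -> Bin 2 (now 0.99)
  Item 0.44 -> new Bin 4
  Item 0.59 -> new Bin 5
  Item 0.14 -> Bin 3 (now 0.81)
Total bins used = 5

5


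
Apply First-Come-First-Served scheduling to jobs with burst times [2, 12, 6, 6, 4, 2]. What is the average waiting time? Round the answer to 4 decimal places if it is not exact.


FCFS order (as given): [2, 12, 6, 6, 4, 2]
Waiting times:
  Job 1: wait = 0
  Job 2: wait = 2
  Job 3: wait = 14
  Job 4: wait = 20
  Job 5: wait = 26
  Job 6: wait = 30
Sum of waiting times = 92
Average waiting time = 92/6 = 15.3333

15.3333


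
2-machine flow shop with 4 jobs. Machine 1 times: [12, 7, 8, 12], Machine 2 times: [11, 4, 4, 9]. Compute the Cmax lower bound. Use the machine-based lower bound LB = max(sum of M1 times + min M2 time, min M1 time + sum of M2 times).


LB1 = sum(M1 times) + min(M2 times) = 39 + 4 = 43
LB2 = min(M1 times) + sum(M2 times) = 7 + 28 = 35
Lower bound = max(LB1, LB2) = max(43, 35) = 43

43


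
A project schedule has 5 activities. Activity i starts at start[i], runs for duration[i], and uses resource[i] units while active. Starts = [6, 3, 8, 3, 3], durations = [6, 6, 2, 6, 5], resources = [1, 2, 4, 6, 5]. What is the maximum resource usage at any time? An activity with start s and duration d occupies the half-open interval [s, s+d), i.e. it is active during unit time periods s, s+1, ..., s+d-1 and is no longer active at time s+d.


Each activity i is active on [start_i, start_i + duration_i).
Compute total resource usage per time slot:
  t=0: active resources = [], total = 0
  t=1: active resources = [], total = 0
  t=2: active resources = [], total = 0
  t=3: active resources = [2, 6, 5], total = 13
  t=4: active resources = [2, 6, 5], total = 13
  t=5: active resources = [2, 6, 5], total = 13
  t=6: active resources = [1, 2, 6, 5], total = 14
  t=7: active resources = [1, 2, 6, 5], total = 14
  t=8: active resources = [1, 2, 4, 6], total = 13
  t=9: active resources = [1, 4], total = 5
  t=10: active resources = [1], total = 1
  t=11: active resources = [1], total = 1
Peak resource demand = 14

14


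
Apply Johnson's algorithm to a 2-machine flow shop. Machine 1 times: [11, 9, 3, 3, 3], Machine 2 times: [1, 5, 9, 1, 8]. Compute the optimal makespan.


Apply Johnson's rule:
  Group 1 (a <= b): [(3, 3, 9), (5, 3, 8)]
  Group 2 (a > b): [(2, 9, 5), (1, 11, 1), (4, 3, 1)]
Optimal job order: [3, 5, 2, 1, 4]
Schedule:
  Job 3: M1 done at 3, M2 done at 12
  Job 5: M1 done at 6, M2 done at 20
  Job 2: M1 done at 15, M2 done at 25
  Job 1: M1 done at 26, M2 done at 27
  Job 4: M1 done at 29, M2 done at 30
Makespan = 30

30


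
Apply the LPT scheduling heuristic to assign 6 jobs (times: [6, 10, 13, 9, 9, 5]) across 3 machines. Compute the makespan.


Sort jobs in decreasing order (LPT): [13, 10, 9, 9, 6, 5]
Assign each job to the least loaded machine:
  Machine 1: jobs [13, 5], load = 18
  Machine 2: jobs [10, 6], load = 16
  Machine 3: jobs [9, 9], load = 18
Makespan = max load = 18

18


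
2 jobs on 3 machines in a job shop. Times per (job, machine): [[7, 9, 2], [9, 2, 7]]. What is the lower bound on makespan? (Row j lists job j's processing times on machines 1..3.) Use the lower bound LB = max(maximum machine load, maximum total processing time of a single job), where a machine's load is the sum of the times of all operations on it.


Machine loads:
  Machine 1: 7 + 9 = 16
  Machine 2: 9 + 2 = 11
  Machine 3: 2 + 7 = 9
Max machine load = 16
Job totals:
  Job 1: 18
  Job 2: 18
Max job total = 18
Lower bound = max(16, 18) = 18

18


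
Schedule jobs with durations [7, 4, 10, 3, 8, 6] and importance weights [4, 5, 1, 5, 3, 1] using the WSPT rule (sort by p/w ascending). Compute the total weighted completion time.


Compute p/w ratios and sort ascending (WSPT): [(3, 5), (4, 5), (7, 4), (8, 3), (6, 1), (10, 1)]
Compute weighted completion times:
  Job (p=3,w=5): C=3, w*C=5*3=15
  Job (p=4,w=5): C=7, w*C=5*7=35
  Job (p=7,w=4): C=14, w*C=4*14=56
  Job (p=8,w=3): C=22, w*C=3*22=66
  Job (p=6,w=1): C=28, w*C=1*28=28
  Job (p=10,w=1): C=38, w*C=1*38=38
Total weighted completion time = 238

238


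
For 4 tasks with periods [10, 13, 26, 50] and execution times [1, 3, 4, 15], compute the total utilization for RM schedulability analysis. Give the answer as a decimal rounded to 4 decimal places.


Compute individual utilizations (exact fractions):
  Task 1: C/T = 1/10 (approx. 0.1)
  Task 2: C/T = 3/13 (approx. 0.2308)
  Task 3: C/T = 4/26 = 2/13 (approx. 0.1538)
  Task 4: C/T = 15/50 = 3/10 (approx. 0.3)
Total utilization U = 1/10 + 3/13 + 2/13 + 3/10 = 51/65
Rounded to 4 decimal places: U = 0.7846
RM (Liu & Layland) bound for 4 tasks = 0.756828; compare with U = 51/65 (approx. 0.784615)
bound < U <= 1, so the RM sufficient condition is not met (inconclusive; an exact test such as response-time analysis is needed).

0.7846


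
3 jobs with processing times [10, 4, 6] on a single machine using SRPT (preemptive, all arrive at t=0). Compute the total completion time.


Since all jobs arrive at t=0, SRPT equals SPT ordering.
SPT order: [4, 6, 10]
Completion times:
  Job 1: p=4, C=4
  Job 2: p=6, C=10
  Job 3: p=10, C=20
Total completion time = 4 + 10 + 20 = 34

34


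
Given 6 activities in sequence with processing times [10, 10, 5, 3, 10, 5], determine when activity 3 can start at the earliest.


Activity 3 starts after activities 1 through 2 complete.
Predecessor durations: [10, 10]
ES = 10 + 10 = 20

20


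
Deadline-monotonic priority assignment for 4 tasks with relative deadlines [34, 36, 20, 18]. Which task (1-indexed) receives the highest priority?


Sort tasks by relative deadline (ascending):
  Task 4: deadline = 18
  Task 3: deadline = 20
  Task 1: deadline = 34
  Task 2: deadline = 36
Priority order (highest first): [4, 3, 1, 2]
Highest priority task = 4

4


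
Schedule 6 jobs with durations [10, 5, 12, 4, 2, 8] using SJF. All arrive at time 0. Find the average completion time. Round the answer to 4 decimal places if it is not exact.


SJF order (ascending): [2, 4, 5, 8, 10, 12]
Completion times:
  Job 1: burst=2, C=2
  Job 2: burst=4, C=6
  Job 3: burst=5, C=11
  Job 4: burst=8, C=19
  Job 5: burst=10, C=29
  Job 6: burst=12, C=41
Average completion = 108/6 = 18.0

18.0


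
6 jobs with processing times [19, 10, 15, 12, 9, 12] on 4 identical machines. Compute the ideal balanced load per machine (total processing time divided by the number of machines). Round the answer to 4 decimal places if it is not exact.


Total processing time = 19 + 10 + 15 + 12 + 9 + 12 = 77
Number of machines = 4
Ideal balanced load = 77 / 4 = 19.25

19.25


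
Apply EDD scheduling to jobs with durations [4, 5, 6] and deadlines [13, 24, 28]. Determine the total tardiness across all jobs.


Sort by due date (EDD order): [(4, 13), (5, 24), (6, 28)]
Compute completion times and tardiness:
  Job 1: p=4, d=13, C=4, tardiness=max(0,4-13)=0
  Job 2: p=5, d=24, C=9, tardiness=max(0,9-24)=0
  Job 3: p=6, d=28, C=15, tardiness=max(0,15-28)=0
Total tardiness = 0

0


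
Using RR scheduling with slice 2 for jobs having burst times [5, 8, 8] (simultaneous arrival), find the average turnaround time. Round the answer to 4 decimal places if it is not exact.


Time quantum = 2
Execution trace:
  J1 runs 2 units, time = 2
  J2 runs 2 units, time = 4
  J3 runs 2 units, time = 6
  J1 runs 2 units, time = 8
  J2 runs 2 units, time = 10
  J3 runs 2 units, time = 12
  J1 runs 1 units, time = 13
  J2 runs 2 units, time = 15
  J3 runs 2 units, time = 17
  J2 runs 2 units, time = 19
  J3 runs 2 units, time = 21
Finish times: [13, 19, 21]
Average turnaround = 53/3 = 17.6667

17.6667


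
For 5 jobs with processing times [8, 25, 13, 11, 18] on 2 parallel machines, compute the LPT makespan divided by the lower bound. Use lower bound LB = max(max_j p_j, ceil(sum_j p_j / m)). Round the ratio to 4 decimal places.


LPT order: [25, 18, 13, 11, 8]
Machine loads after assignment: [36, 39]
LPT makespan = 39
Lower bound = max(max_job, ceil(total/2)) = max(25, 38) = 38
Ratio = 39 / 38 = 1.0263

1.0263


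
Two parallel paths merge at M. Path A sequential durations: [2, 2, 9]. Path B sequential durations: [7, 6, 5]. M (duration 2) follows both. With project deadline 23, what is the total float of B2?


Forward pass: ES(B2) = sum of predecessors on chain B = 7
EF = ES + duration = 7 + 6 = 13
Backward pass: LF(M) = deadline = 23; LS(M) = 23 - 2 = 21
LF(B2) = LS(M) - sum(successors on chain B) = 21 - 5 = 16
LS = LF - duration = 16 - 6 = 10
Total float = LS - ES = 10 - 7 = 3

3


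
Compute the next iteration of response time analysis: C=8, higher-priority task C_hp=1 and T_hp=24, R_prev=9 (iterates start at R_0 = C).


R_next = C + ceil(R_prev / T_hp) * C_hp
ceil(9 / 24) = ceil(0.375) = 1
Interference = 1 * 1 = 1
R_next = 8 + 1 = 9
R_next = R_prev, so the iteration has converged (response time = 9).

9


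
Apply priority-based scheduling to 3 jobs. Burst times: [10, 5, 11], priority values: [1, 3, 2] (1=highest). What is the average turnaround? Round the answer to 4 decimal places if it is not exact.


Sort by priority (ascending = highest first):
Order: [(1, 10), (2, 11), (3, 5)]
Completion times:
  Priority 1, burst=10, C=10
  Priority 2, burst=11, C=21
  Priority 3, burst=5, C=26
Average turnaround = 57/3 = 19.0

19.0


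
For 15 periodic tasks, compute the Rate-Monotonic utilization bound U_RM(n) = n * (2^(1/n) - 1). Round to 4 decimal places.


Compute 2^(1/15) = 1.0472941228
Subtract 1: 1.0472941228 - 1 = 0.0472941228
Multiply by n: 15 * 0.0472941228 = 0.7094118420
Round to 4 dp: 0.7094

0.7094


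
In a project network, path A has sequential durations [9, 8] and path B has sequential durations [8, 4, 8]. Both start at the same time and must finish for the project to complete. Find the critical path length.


Path A total = 9 + 8 = 17
Path B total = 8 + 4 + 8 = 20
Critical path = longest path = max(17, 20) = 20

20


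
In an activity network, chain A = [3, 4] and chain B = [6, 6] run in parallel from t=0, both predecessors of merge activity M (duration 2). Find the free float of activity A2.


ES(A2) = sum of predecessors on chain A = 3
EF(A2) = ES + duration = 3 + 4 = 7
Successor of A2 is M. ES(M) = max(sum(A), sum(B)) = max(7, 12) = 12
Free float = ES(successor) - EF(current) = 12 - 7 = 5

5


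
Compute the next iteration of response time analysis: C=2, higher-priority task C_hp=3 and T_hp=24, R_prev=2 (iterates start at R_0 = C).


R_next = C + ceil(R_prev / T_hp) * C_hp
ceil(2 / 24) = ceil(0.0833) = 1
Interference = 1 * 3 = 3
R_next = 2 + 3 = 5

5


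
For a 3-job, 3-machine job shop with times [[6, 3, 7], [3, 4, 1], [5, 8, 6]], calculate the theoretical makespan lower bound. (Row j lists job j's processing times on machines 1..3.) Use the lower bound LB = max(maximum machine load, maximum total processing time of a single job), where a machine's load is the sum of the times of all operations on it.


Machine loads:
  Machine 1: 6 + 3 + 5 = 14
  Machine 2: 3 + 4 + 8 = 15
  Machine 3: 7 + 1 + 6 = 14
Max machine load = 15
Job totals:
  Job 1: 16
  Job 2: 8
  Job 3: 19
Max job total = 19
Lower bound = max(15, 19) = 19

19


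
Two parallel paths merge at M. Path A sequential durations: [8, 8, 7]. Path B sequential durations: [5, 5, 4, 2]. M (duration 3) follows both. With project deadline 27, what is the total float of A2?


Forward pass: ES(A2) = sum of predecessors on chain A = 8
EF = ES + duration = 8 + 8 = 16
Backward pass: LF(M) = deadline = 27; LS(M) = 27 - 3 = 24
LF(A2) = LS(M) - sum(successors on chain A) = 24 - 7 = 17
LS = LF - duration = 17 - 8 = 9
Total float = LS - ES = 9 - 8 = 1

1


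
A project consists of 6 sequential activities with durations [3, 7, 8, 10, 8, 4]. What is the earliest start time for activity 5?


Activity 5 starts after activities 1 through 4 complete.
Predecessor durations: [3, 7, 8, 10]
ES = 3 + 7 + 8 + 10 = 28

28


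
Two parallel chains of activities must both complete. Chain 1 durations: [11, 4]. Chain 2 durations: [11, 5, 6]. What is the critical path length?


Path A total = 11 + 4 = 15
Path B total = 11 + 5 + 6 = 22
Critical path = longest path = max(15, 22) = 22

22


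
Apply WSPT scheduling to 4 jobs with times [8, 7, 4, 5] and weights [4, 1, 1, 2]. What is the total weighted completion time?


Compute p/w ratios and sort ascending (WSPT): [(8, 4), (5, 2), (4, 1), (7, 1)]
Compute weighted completion times:
  Job (p=8,w=4): C=8, w*C=4*8=32
  Job (p=5,w=2): C=13, w*C=2*13=26
  Job (p=4,w=1): C=17, w*C=1*17=17
  Job (p=7,w=1): C=24, w*C=1*24=24
Total weighted completion time = 99

99


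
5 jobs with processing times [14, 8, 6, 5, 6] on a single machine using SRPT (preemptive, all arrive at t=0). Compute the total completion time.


Since all jobs arrive at t=0, SRPT equals SPT ordering.
SPT order: [5, 6, 6, 8, 14]
Completion times:
  Job 1: p=5, C=5
  Job 2: p=6, C=11
  Job 3: p=6, C=17
  Job 4: p=8, C=25
  Job 5: p=14, C=39
Total completion time = 5 + 11 + 17 + 25 + 39 = 97

97


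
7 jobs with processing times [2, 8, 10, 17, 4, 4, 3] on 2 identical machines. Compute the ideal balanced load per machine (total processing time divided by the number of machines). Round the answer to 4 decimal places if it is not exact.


Total processing time = 2 + 8 + 10 + 17 + 4 + 4 + 3 = 48
Number of machines = 2
Ideal balanced load = 48 / 2 = 24.0

24.0


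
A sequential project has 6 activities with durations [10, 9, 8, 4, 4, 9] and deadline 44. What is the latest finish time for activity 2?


LF(activity 2) = deadline - sum of successor durations
Successors: activities 3 through 6 with durations [8, 4, 4, 9]
Sum of successor durations = 25
LF = 44 - 25 = 19

19


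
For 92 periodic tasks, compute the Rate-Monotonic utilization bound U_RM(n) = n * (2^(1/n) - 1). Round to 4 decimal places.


Compute 2^(1/92) = 1.0075626620
Subtract 1: 1.0075626620 - 1 = 0.0075626620
Multiply by n: 92 * 0.0075626620 = 0.6957649040
Round to 4 dp: 0.6958

0.6958


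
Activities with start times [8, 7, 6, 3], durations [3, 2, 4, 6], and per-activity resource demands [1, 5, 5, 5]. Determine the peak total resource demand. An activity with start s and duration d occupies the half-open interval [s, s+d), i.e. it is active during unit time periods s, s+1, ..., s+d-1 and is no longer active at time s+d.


Each activity i is active on [start_i, start_i + duration_i).
Compute total resource usage per time slot:
  t=0: active resources = [], total = 0
  t=1: active resources = [], total = 0
  t=2: active resources = [], total = 0
  t=3: active resources = [5], total = 5
  t=4: active resources = [5], total = 5
  t=5: active resources = [5], total = 5
  t=6: active resources = [5, 5], total = 10
  t=7: active resources = [5, 5, 5], total = 15
  t=8: active resources = [1, 5, 5, 5], total = 16
  t=9: active resources = [1, 5], total = 6
  t=10: active resources = [1], total = 1
Peak resource demand = 16

16


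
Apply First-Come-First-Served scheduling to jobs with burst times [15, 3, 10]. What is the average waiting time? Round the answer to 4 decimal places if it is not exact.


FCFS order (as given): [15, 3, 10]
Waiting times:
  Job 1: wait = 0
  Job 2: wait = 15
  Job 3: wait = 18
Sum of waiting times = 33
Average waiting time = 33/3 = 11.0

11.0


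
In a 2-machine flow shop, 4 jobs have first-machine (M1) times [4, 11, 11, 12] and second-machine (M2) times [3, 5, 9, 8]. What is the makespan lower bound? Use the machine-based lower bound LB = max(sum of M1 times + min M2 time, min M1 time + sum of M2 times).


LB1 = sum(M1 times) + min(M2 times) = 38 + 3 = 41
LB2 = min(M1 times) + sum(M2 times) = 4 + 25 = 29
Lower bound = max(LB1, LB2) = max(41, 29) = 41

41


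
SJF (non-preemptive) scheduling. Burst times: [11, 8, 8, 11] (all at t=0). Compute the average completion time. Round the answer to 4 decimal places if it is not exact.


SJF order (ascending): [8, 8, 11, 11]
Completion times:
  Job 1: burst=8, C=8
  Job 2: burst=8, C=16
  Job 3: burst=11, C=27
  Job 4: burst=11, C=38
Average completion = 89/4 = 22.25

22.25


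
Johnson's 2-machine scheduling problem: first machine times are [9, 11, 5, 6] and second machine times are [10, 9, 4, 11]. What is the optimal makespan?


Apply Johnson's rule:
  Group 1 (a <= b): [(4, 6, 11), (1, 9, 10)]
  Group 2 (a > b): [(2, 11, 9), (3, 5, 4)]
Optimal job order: [4, 1, 2, 3]
Schedule:
  Job 4: M1 done at 6, M2 done at 17
  Job 1: M1 done at 15, M2 done at 27
  Job 2: M1 done at 26, M2 done at 36
  Job 3: M1 done at 31, M2 done at 40
Makespan = 40

40


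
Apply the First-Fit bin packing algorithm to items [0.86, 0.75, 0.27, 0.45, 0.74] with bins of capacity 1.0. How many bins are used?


Place items sequentially using First-Fit:
  Item 0.86 -> new Bin 1
  Item 0.75 -> new Bin 2
  Item 0.27 -> new Bin 3
  Item 0.45 -> Bin 3 (now 0.72)
  Item 0.74 -> new Bin 4
Total bins used = 4

4


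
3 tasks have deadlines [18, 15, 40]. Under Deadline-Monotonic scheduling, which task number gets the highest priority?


Sort tasks by relative deadline (ascending):
  Task 2: deadline = 15
  Task 1: deadline = 18
  Task 3: deadline = 40
Priority order (highest first): [2, 1, 3]
Highest priority task = 2

2


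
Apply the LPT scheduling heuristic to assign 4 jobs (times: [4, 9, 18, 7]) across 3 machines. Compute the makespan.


Sort jobs in decreasing order (LPT): [18, 9, 7, 4]
Assign each job to the least loaded machine:
  Machine 1: jobs [18], load = 18
  Machine 2: jobs [9], load = 9
  Machine 3: jobs [7, 4], load = 11
Makespan = max load = 18

18


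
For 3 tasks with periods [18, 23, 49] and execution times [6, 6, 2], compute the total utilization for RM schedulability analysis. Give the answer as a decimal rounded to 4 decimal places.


Compute individual utilizations (exact fractions):
  Task 1: C/T = 6/18 = 1/3 (approx. 0.3333)
  Task 2: C/T = 6/23 (approx. 0.2609)
  Task 3: C/T = 2/49 (approx. 0.0408)
Total utilization U = 1/3 + 6/23 + 2/49 = 2147/3381
Rounded to 4 decimal places: U = 0.6350
RM (Liu & Layland) bound for 3 tasks = 0.779763; compare with U = 2147/3381 (approx. 0.635019)
U <= bound, so schedulable by RM sufficient condition.

0.6350


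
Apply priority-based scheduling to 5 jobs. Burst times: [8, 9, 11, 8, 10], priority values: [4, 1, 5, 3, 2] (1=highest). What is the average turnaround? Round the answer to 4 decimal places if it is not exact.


Sort by priority (ascending = highest first):
Order: [(1, 9), (2, 10), (3, 8), (4, 8), (5, 11)]
Completion times:
  Priority 1, burst=9, C=9
  Priority 2, burst=10, C=19
  Priority 3, burst=8, C=27
  Priority 4, burst=8, C=35
  Priority 5, burst=11, C=46
Average turnaround = 136/5 = 27.2

27.2


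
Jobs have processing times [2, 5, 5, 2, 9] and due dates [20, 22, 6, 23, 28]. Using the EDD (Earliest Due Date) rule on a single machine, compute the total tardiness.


Sort by due date (EDD order): [(5, 6), (2, 20), (5, 22), (2, 23), (9, 28)]
Compute completion times and tardiness:
  Job 1: p=5, d=6, C=5, tardiness=max(0,5-6)=0
  Job 2: p=2, d=20, C=7, tardiness=max(0,7-20)=0
  Job 3: p=5, d=22, C=12, tardiness=max(0,12-22)=0
  Job 4: p=2, d=23, C=14, tardiness=max(0,14-23)=0
  Job 5: p=9, d=28, C=23, tardiness=max(0,23-28)=0
Total tardiness = 0

0


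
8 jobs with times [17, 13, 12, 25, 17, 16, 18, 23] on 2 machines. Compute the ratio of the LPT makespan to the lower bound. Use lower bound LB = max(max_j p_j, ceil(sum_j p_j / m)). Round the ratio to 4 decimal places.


LPT order: [25, 23, 18, 17, 17, 16, 13, 12]
Machine loads after assignment: [71, 70]
LPT makespan = 71
Lower bound = max(max_job, ceil(total/2)) = max(25, 71) = 71
Ratio = 71 / 71 = 1.0

1.0


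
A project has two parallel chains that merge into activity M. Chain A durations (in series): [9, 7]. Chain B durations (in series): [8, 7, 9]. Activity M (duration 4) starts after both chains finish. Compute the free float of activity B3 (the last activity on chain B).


ES(B3) = sum of predecessors on chain B = 15
EF(B3) = ES + duration = 15 + 9 = 24
Successor of B3 is M. ES(M) = max(sum(A), sum(B)) = max(16, 24) = 24
Free float = ES(successor) - EF(current) = 24 - 24 = 0

0


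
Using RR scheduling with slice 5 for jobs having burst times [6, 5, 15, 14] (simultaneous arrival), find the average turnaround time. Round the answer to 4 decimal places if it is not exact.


Time quantum = 5
Execution trace:
  J1 runs 5 units, time = 5
  J2 runs 5 units, time = 10
  J3 runs 5 units, time = 15
  J4 runs 5 units, time = 20
  J1 runs 1 units, time = 21
  J3 runs 5 units, time = 26
  J4 runs 5 units, time = 31
  J3 runs 5 units, time = 36
  J4 runs 4 units, time = 40
Finish times: [21, 10, 36, 40]
Average turnaround = 107/4 = 26.75

26.75


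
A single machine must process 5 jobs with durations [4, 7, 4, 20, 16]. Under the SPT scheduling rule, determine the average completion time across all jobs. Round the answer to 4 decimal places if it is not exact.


Sort jobs by processing time (SPT order): [4, 4, 7, 16, 20]
Compute completion times sequentially:
  Job 1: processing = 4, completes at 4
  Job 2: processing = 4, completes at 8
  Job 3: processing = 7, completes at 15
  Job 4: processing = 16, completes at 31
  Job 5: processing = 20, completes at 51
Sum of completion times = 109
Average completion time = 109/5 = 21.8

21.8


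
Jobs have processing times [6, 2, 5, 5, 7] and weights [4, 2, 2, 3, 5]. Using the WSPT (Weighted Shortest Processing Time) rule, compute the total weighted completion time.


Compute p/w ratios and sort ascending (WSPT): [(2, 2), (7, 5), (6, 4), (5, 3), (5, 2)]
Compute weighted completion times:
  Job (p=2,w=2): C=2, w*C=2*2=4
  Job (p=7,w=5): C=9, w*C=5*9=45
  Job (p=6,w=4): C=15, w*C=4*15=60
  Job (p=5,w=3): C=20, w*C=3*20=60
  Job (p=5,w=2): C=25, w*C=2*25=50
Total weighted completion time = 219

219


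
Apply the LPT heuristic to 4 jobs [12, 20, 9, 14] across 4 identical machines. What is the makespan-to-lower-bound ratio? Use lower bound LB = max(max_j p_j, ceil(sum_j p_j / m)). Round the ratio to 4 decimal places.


LPT order: [20, 14, 12, 9]
Machine loads after assignment: [20, 14, 12, 9]
LPT makespan = 20
Lower bound = max(max_job, ceil(total/4)) = max(20, 14) = 20
Ratio = 20 / 20 = 1.0

1.0


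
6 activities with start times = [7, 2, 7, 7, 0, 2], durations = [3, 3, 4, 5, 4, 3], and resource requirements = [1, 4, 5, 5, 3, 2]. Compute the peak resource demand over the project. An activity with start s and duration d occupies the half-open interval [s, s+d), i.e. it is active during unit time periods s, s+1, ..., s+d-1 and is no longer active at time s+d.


Each activity i is active on [start_i, start_i + duration_i).
Compute total resource usage per time slot:
  t=0: active resources = [3], total = 3
  t=1: active resources = [3], total = 3
  t=2: active resources = [4, 3, 2], total = 9
  t=3: active resources = [4, 3, 2], total = 9
  t=4: active resources = [4, 2], total = 6
  t=5: active resources = [], total = 0
  t=6: active resources = [], total = 0
  t=7: active resources = [1, 5, 5], total = 11
  t=8: active resources = [1, 5, 5], total = 11
  t=9: active resources = [1, 5, 5], total = 11
  t=10: active resources = [5, 5], total = 10
  t=11: active resources = [5], total = 5
Peak resource demand = 11

11


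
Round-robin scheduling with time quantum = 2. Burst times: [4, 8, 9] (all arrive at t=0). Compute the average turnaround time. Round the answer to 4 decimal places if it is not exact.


Time quantum = 2
Execution trace:
  J1 runs 2 units, time = 2
  J2 runs 2 units, time = 4
  J3 runs 2 units, time = 6
  J1 runs 2 units, time = 8
  J2 runs 2 units, time = 10
  J3 runs 2 units, time = 12
  J2 runs 2 units, time = 14
  J3 runs 2 units, time = 16
  J2 runs 2 units, time = 18
  J3 runs 2 units, time = 20
  J3 runs 1 units, time = 21
Finish times: [8, 18, 21]
Average turnaround = 47/3 = 15.6667

15.6667


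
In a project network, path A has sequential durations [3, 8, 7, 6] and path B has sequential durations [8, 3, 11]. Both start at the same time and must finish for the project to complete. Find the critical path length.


Path A total = 3 + 8 + 7 + 6 = 24
Path B total = 8 + 3 + 11 = 22
Critical path = longest path = max(24, 22) = 24

24


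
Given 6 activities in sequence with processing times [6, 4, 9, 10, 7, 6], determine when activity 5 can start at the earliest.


Activity 5 starts after activities 1 through 4 complete.
Predecessor durations: [6, 4, 9, 10]
ES = 6 + 4 + 9 + 10 = 29

29


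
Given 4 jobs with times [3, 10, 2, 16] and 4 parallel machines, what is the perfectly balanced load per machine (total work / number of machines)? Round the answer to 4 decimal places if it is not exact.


Total processing time = 3 + 10 + 2 + 16 = 31
Number of machines = 4
Ideal balanced load = 31 / 4 = 7.75

7.75


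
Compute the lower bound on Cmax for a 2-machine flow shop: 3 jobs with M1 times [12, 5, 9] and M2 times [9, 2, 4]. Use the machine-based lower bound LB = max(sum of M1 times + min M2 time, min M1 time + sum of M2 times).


LB1 = sum(M1 times) + min(M2 times) = 26 + 2 = 28
LB2 = min(M1 times) + sum(M2 times) = 5 + 15 = 20
Lower bound = max(LB1, LB2) = max(28, 20) = 28

28


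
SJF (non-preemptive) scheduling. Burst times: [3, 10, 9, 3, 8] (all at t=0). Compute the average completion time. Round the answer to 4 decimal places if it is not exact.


SJF order (ascending): [3, 3, 8, 9, 10]
Completion times:
  Job 1: burst=3, C=3
  Job 2: burst=3, C=6
  Job 3: burst=8, C=14
  Job 4: burst=9, C=23
  Job 5: burst=10, C=33
Average completion = 79/5 = 15.8

15.8


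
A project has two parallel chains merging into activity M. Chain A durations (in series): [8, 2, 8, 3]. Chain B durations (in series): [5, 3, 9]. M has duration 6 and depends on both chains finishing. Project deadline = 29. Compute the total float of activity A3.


Forward pass: ES(A3) = sum of predecessors on chain A = 10
EF = ES + duration = 10 + 8 = 18
Backward pass: LF(M) = deadline = 29; LS(M) = 29 - 6 = 23
LF(A3) = LS(M) - sum(successors on chain A) = 23 - 3 = 20
LS = LF - duration = 20 - 8 = 12
Total float = LS - ES = 12 - 10 = 2

2


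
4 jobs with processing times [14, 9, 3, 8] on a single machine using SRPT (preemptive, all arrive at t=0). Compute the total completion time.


Since all jobs arrive at t=0, SRPT equals SPT ordering.
SPT order: [3, 8, 9, 14]
Completion times:
  Job 1: p=3, C=3
  Job 2: p=8, C=11
  Job 3: p=9, C=20
  Job 4: p=14, C=34
Total completion time = 3 + 11 + 20 + 34 = 68

68


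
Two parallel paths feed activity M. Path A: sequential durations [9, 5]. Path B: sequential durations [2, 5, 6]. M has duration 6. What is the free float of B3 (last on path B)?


ES(B3) = sum of predecessors on chain B = 7
EF(B3) = ES + duration = 7 + 6 = 13
Successor of B3 is M. ES(M) = max(sum(A), sum(B)) = max(14, 13) = 14
Free float = ES(successor) - EF(current) = 14 - 13 = 1

1


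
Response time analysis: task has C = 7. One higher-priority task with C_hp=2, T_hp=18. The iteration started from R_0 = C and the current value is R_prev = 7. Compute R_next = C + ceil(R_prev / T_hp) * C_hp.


R_next = C + ceil(R_prev / T_hp) * C_hp
ceil(7 / 18) = ceil(0.3889) = 1
Interference = 1 * 2 = 2
R_next = 7 + 2 = 9

9


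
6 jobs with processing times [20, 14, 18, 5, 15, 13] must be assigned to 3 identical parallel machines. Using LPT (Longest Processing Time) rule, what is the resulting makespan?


Sort jobs in decreasing order (LPT): [20, 18, 15, 14, 13, 5]
Assign each job to the least loaded machine:
  Machine 1: jobs [20, 5], load = 25
  Machine 2: jobs [18, 13], load = 31
  Machine 3: jobs [15, 14], load = 29
Makespan = max load = 31

31


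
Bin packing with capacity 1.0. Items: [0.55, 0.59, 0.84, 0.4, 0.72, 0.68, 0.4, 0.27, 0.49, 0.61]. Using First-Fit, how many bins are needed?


Place items sequentially using First-Fit:
  Item 0.55 -> new Bin 1
  Item 0.59 -> new Bin 2
  Item 0.84 -> new Bin 3
  Item 0.4 -> Bin 1 (now 0.95)
  Item 0.72 -> new Bin 4
  Item 0.68 -> new Bin 5
  Item 0.4 -> Bin 2 (now 0.99)
  Item 0.27 -> Bin 4 (now 0.99)
  Item 0.49 -> new Bin 6
  Item 0.61 -> new Bin 7
Total bins used = 7

7


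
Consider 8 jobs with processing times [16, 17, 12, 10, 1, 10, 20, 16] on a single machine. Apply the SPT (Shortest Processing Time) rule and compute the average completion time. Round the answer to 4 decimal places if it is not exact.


Sort jobs by processing time (SPT order): [1, 10, 10, 12, 16, 16, 17, 20]
Compute completion times sequentially:
  Job 1: processing = 1, completes at 1
  Job 2: processing = 10, completes at 11
  Job 3: processing = 10, completes at 21
  Job 4: processing = 12, completes at 33
  Job 5: processing = 16, completes at 49
  Job 6: processing = 16, completes at 65
  Job 7: processing = 17, completes at 82
  Job 8: processing = 20, completes at 102
Sum of completion times = 364
Average completion time = 364/8 = 45.5

45.5
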